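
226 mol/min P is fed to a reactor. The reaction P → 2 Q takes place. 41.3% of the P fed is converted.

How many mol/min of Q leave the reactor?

P reacted = 0.413 × 226 = 93.34 mol/min; ν_P = −1, so ξ = 93.34/1 = 93.34 mol/min.
Outlet amounts (n = n₀ + ν ξ):
  P: 226 − 1(93.34) = 132.7
  Q: 0 + 2(93.34) = 186.7

187 mol/min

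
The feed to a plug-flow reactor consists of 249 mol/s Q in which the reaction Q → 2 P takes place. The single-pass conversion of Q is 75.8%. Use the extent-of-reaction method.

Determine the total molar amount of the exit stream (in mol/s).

438 mol/s

Q reacted = 0.758 × 249 = 188.7 mol/s; ν_Q = −1, so ξ = 188.7/1 = 188.7 mol/s.
Outlet amounts (n = n₀ + ν ξ):
  Q: 249 − 1(188.7) = 60.26
  P: 0 + 2(188.7) = 377.5
Total out = 60.26 + 377.5 = 437.7 mol/s.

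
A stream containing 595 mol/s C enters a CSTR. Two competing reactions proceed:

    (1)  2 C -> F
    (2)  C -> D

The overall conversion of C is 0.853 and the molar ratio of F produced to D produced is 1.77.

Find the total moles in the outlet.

397 mol/s

Conversion of C: C consumed = 0.853 × 595 = 507.5 mol/s = 2ξ₁ + 1ξ₂.
Selectivity: 1ξ₁ / (1ξ₂) = 1.77 → ξ₁ = 1.77 ξ₂.
Substitute: (2·1.77 + 1) ξ₂ = 507.5 → ξ₂ = 111.8 mol/s, ξ₁ = 197.9 mol/s.
Outlet amounts (n = n₀ + Σ ν·ξ):
  C: 595 − 2(197.9) − 1(111.8) = 87.47
  F: 0 + 1(197.9) = 197.9
  D: 0 + 1(111.8) = 111.8
Total out = 87.47 + 197.9 + 111.8 = 397.1 mol/s.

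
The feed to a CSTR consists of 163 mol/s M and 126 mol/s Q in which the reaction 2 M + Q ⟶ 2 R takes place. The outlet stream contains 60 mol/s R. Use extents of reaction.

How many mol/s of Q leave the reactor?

96 mol/s

For R: n = n₀ + 2ξ → 60 = 0 + 2ξ, giving ξ = 30 mol/s.
Outlet amounts (n = n₀ + ν ξ):
  M: 163 − 2(30) = 103
  Q: 126 − 1(30) = 96
  R: 0 + 2(30) = 60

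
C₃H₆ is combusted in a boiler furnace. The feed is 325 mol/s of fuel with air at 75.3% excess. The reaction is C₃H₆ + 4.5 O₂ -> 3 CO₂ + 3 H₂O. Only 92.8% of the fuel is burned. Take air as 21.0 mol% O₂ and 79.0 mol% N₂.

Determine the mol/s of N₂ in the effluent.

9640 mol/s

Stoichiometric O₂ = 4.5 × 325 = 1462 mol/s; O₂ fed = 1462 × 1.753 = 2564 mol/s.
N₂ fed = 2564 × 79/21 = 9645 mol/s.
Fuel reacted = 0.928 × 325 → ξ = 301.6 mol/s.
Outlet (n = n₀ + ν ξ):
  C₃H₆: 325 − 1(301.6) = 23.4
  O₂: 2564 − 4.5(301.6) = 1207
  N₂: 9645 (inert)
  CO₂: 0 + 3(301.6) = 904.8
  H₂O: 0 + 3(301.6) = 904.8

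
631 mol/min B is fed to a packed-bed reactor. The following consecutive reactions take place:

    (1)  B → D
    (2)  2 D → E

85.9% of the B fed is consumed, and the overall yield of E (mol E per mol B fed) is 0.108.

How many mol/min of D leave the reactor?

406 mol/min

Conversion of B: B consumed = 1ξ₁ = 0.859 × 631 → ξ₁ = 542 mol/min.
Yield of E: 1ξ₂ / 631 = 0.108 → ξ₂ = 68.15 mol/min.
Outlet amounts (n = n₀ + Σ ν·ξ):
  B: 631 − 1(542) = 88.97
  D: 0 + 1(542) − 2(68.15) = 405.7
  E: 0 + 1(68.15) = 68.15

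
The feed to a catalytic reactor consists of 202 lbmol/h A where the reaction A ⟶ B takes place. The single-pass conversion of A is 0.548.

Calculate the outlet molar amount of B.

111 lbmol/h

A reacted = 0.548 × 202 = 110.7 lbmol/h; ν_A = −1, so ξ = 110.7/1 = 110.7 lbmol/h.
Outlet amounts (n = n₀ + ν ξ):
  A: 202 − 1(110.7) = 91.3
  B: 0 + 1(110.7) = 110.7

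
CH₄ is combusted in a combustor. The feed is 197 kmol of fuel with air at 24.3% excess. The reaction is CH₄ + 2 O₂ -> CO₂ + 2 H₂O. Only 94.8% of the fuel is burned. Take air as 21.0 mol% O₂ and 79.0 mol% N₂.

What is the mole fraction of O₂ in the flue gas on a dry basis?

Stoichiometric O₂ = 2 × 197 = 394 kmol; O₂ fed = 394 × 1.243 = 489.7 kmol.
N₂ fed = 489.7 × 79/21 = 1842 kmol.
Fuel reacted = 0.948 × 197 → ξ = 186.8 kmol.
Outlet (n = n₀ + ν ξ):
  CH₄: 197 − 1(186.8) = 10.24
  O₂: 489.7 − 2(186.8) = 116.2
  N₂: 1842 (inert)
  CO₂: 0 + 1(186.8) = 186.8
  H₂O: 0 + 2(186.8) = 373.5
Dry total = 2156 kmol; y_O₂ (dry) = 116.2 / 2156 = 0.05392.

0.0539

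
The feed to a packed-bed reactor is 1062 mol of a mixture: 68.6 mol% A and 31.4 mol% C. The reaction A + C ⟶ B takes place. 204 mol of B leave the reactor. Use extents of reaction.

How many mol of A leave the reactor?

For B: n = n₀ + 1ξ → 204 = 0 + 1ξ, giving ξ = 204 mol.
Outlet amounts (n = n₀ + ν ξ):
  A: 728.5 − 1(204) = 524.5
  C: 333.5 − 1(204) = 129.5
  B: 0 + 1(204) = 204

525 mol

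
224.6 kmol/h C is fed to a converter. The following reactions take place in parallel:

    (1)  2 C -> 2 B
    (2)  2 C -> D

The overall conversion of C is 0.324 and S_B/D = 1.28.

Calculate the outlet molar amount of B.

Conversion of C: C consumed = 0.324 × 224.6 = 72.77 kmol/h = 2ξ₁ + 2ξ₂.
Selectivity: 2ξ₁ / (1ξ₂) = 1.28 → ξ₁ = 0.64 ξ₂.
Substitute: (2·0.64 + 2) ξ₂ = 72.77 → ξ₂ = 22.19 kmol/h, ξ₁ = 14.2 kmol/h.
Outlet amounts (n = n₀ + Σ ν·ξ):
  C: 224.6 − 2(14.2) − 2(22.19) = 151.8
  B: 0 + 2(14.2) = 28.4
  D: 0 + 1(22.19) = 22.19

28.4 kmol/h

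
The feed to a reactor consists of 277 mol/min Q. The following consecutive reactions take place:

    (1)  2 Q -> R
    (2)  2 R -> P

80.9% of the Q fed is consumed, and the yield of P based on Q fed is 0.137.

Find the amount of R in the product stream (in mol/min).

Conversion of Q: Q consumed = 2ξ₁ = 0.809 × 277 → ξ₁ = 112 mol/min.
Yield of P: 1ξ₂ / 277 = 0.137 → ξ₂ = 37.95 mol/min.
Outlet amounts (n = n₀ + Σ ν·ξ):
  Q: 277 − 2(112) = 52.91
  R: 0 + 1(112) − 2(37.95) = 36.15
  P: 0 + 1(37.95) = 37.95

36.1 mol/min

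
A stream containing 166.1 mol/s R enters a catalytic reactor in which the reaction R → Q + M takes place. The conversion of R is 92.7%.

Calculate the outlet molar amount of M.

154 mol/s

R reacted = 0.927 × 166.1 = 154 mol/s; ν_R = −1, so ξ = 154/1 = 154 mol/s.
Outlet amounts (n = n₀ + ν ξ):
  R: 166.1 − 1(154) = 12.13
  Q: 0 + 1(154) = 154
  M: 0 + 1(154) = 154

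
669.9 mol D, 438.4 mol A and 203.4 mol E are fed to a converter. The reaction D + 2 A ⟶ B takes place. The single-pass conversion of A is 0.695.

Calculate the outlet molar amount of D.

A reacted = 0.695 × 438.4 = 304.7 mol; ν_A = −2, so ξ = 304.7/2 = 152.3 mol.
Outlet amounts (n = n₀ + ν ξ):
  D: 669.9 − 1(152.3) = 517.6
  A: 438.4 − 2(152.3) = 133.7
  B: 0 + 1(152.3) = 152.3
  E: 203.4 (inert)

518 mol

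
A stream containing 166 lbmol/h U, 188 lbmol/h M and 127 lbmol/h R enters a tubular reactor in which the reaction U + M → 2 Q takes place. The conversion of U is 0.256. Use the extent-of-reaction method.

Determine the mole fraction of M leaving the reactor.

U reacted = 0.256 × 166 = 42.5 lbmol/h; ν_U = −1, so ξ = 42.5/1 = 42.5 lbmol/h.
Outlet amounts (n = n₀ + ν ξ):
  U: 166 − 1(42.5) = 123.5
  M: 188 − 1(42.5) = 145.5
  Q: 0 + 2(42.5) = 84.99
  R: 127 (inert)
Total out = 481 lbmol/h; y_M = 145.5 / 481 = 0.3025.

0.303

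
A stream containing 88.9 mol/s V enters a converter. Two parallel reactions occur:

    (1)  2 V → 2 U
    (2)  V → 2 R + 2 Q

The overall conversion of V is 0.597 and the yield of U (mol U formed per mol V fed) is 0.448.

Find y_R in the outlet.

0.206

Yield of U: 2ξ₁ / 88.9 = 0.448 → ξ₁ = 19.91 mol/s.
Conversion of V: 2ξ₁ + 1ξ₂ = 0.597 × 88.9 = 53.07 → ξ₂ = 13.25 mol/s.
Outlet amounts (n = n₀ + Σ ν·ξ):
  V: 88.9 − 2(19.91) − 1(13.25) = 35.83
  U: 0 + 2(19.91) = 39.83
  R: 0 + 2(13.25) = 26.49
  Q: 0 + 2(13.25) = 26.49
Total out = 128.6 mol/s; y_R = 26.49 / 128.6 = 0.2059.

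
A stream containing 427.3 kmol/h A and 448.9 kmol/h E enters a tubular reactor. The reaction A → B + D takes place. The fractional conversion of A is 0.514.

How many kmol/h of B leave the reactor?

A reacted = 0.514 × 427.3 = 219.6 kmol/h; ν_A = −1, so ξ = 219.6/1 = 219.6 kmol/h.
Outlet amounts (n = n₀ + ν ξ):
  A: 427.3 − 1(219.6) = 207.7
  B: 0 + 1(219.6) = 219.6
  D: 0 + 1(219.6) = 219.6
  E: 448.9 (inert)

220 kmol/h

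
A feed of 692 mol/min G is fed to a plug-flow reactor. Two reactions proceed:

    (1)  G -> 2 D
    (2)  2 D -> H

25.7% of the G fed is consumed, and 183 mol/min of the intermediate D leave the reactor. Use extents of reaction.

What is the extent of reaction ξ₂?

ξ₂ = 86.3 mol/min

Conversion of G: G consumed = 1ξ₁ = 0.257 × 692 → ξ₁ = 177.8 mol/min.
D balance: n_D = 0 + 2ξ₁ − 2ξ₂ = 183 → ξ₂ = (2·177.8 − 183)/2 = 86.34 mol/min.
Outlet amounts (n = n₀ + Σ ν·ξ):
  G: 692 − 1(177.8) = 514.2
  D: 0 + 2(177.8) − 2(86.34) = 183
  H: 0 + 1(86.34) = 86.34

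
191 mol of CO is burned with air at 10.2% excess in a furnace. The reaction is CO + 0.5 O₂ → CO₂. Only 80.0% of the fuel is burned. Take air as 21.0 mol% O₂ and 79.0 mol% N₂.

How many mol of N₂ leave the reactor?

396 mol

Stoichiometric O₂ = 0.5 × 191 = 95.5 mol; O₂ fed = 95.5 × 1.102 = 105.2 mol.
N₂ fed = 105.2 × 79/21 = 395.9 mol.
Fuel reacted = 0.8 × 191 → ξ = 152.8 mol.
Outlet (n = n₀ + ν ξ):
  CO: 191 − 1(152.8) = 38.2
  O₂: 105.2 − 0.5(152.8) = 28.84
  N₂: 395.9 (inert)
  CO₂: 0 + 1(152.8) = 152.8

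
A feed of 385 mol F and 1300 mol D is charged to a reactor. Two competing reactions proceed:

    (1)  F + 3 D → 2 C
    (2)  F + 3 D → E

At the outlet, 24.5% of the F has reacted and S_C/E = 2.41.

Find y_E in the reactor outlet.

Conversion of F: F consumed = 0.245 × 385 = 94.33 mol = 1ξ₁ + 1ξ₂.
Selectivity: 2ξ₁ / (1ξ₂) = 2.41 → ξ₁ = 1.205 ξ₂.
Substitute: (1·1.205 + 1) ξ₂ = 94.33 → ξ₂ = 42.78 mol, ξ₁ = 51.55 mol.
Outlet amounts (n = n₀ + Σ ν·ξ):
  F: 385 − 1(51.55) − 1(42.78) = 290.7
  D: 1300 − 3(51.55) − 3(42.78) = 1017
  C: 0 + 2(51.55) = 103.1
  E: 0 + 1(42.78) = 42.78
Total out = 1454 mol; y_E = 42.78 / 1454 = 0.02943.

0.0294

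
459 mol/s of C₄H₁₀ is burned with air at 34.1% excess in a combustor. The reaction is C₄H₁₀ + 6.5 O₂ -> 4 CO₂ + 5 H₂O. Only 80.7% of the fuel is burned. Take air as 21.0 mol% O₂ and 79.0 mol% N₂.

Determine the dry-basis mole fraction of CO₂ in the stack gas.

0.0813

Stoichiometric O₂ = 6.5 × 459 = 2984 mol/s; O₂ fed = 2984 × 1.341 = 4001 mol/s.
N₂ fed = 4001 × 79/21 = 15050 mol/s.
Fuel reacted = 0.807 × 459 → ξ = 370.4 mol/s.
Outlet (n = n₀ + ν ξ):
  C₄H₁₀: 459 − 1(370.4) = 88.59
  O₂: 4001 − 6.5(370.4) = 1593
  N₂: 15050 (inert)
  CO₂: 0 + 4(370.4) = 1482
  H₂O: 0 + 5(370.4) = 1852
Dry total = 18210 mol/s; y_CO₂ (dry) = 1482 / 18210 = 0.08135.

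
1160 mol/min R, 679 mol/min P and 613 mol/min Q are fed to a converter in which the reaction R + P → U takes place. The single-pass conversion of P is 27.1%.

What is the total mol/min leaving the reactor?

2270 mol/min

P reacted = 0.271 × 679 = 184 mol/min; ν_P = −1, so ξ = 184/1 = 184 mol/min.
Outlet amounts (n = n₀ + ν ξ):
  R: 1160 − 1(184) = 976
  P: 679 − 1(184) = 495
  U: 0 + 1(184) = 184
  Q: 613 (inert)
Total out = 976 + 495 + 184 + 613 = 2268 mol/min.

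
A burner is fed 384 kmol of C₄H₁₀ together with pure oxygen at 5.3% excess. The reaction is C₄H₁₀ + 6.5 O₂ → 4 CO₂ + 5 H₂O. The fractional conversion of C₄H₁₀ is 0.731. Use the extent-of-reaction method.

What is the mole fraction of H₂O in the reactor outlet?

Stoichiometric O₂ = 6.5 × 384 = 2496 kmol; O₂ fed = 2496 × 1.053 = 2628 kmol.
Fuel reacted = 0.731 × 384 → ξ = 280.7 kmol.
Outlet (n = n₀ + ν ξ):
  C₄H₁₀: 384 − 1(280.7) = 103.3
  O₂: 2628 − 6.5(280.7) = 803.7
  CO₂: 0 + 4(280.7) = 1123
  H₂O: 0 + 5(280.7) = 1404
Total out = 3433 kmol; y_H₂O = 1404 / 3433 = 0.4088.

0.409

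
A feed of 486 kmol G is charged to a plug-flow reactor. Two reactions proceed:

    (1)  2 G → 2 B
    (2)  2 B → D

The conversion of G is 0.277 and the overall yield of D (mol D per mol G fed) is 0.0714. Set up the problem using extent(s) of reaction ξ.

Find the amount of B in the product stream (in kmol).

65.2 kmol

Conversion of G: G consumed = 2ξ₁ = 0.277 × 486 → ξ₁ = 67.31 kmol.
Yield of D: 1ξ₂ / 486 = 0.0714 → ξ₂ = 34.7 kmol.
Outlet amounts (n = n₀ + Σ ν·ξ):
  G: 486 − 2(67.31) = 351.4
  B: 0 + 2(67.31) − 2(34.7) = 65.22
  D: 0 + 1(34.7) = 34.7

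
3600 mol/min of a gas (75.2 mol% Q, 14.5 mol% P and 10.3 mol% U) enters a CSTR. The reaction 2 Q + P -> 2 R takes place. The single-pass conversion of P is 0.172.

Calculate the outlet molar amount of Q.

2530 mol/min

P reacted = 0.172 × 522 = 89.78 mol/min; ν_P = −1, so ξ = 89.78/1 = 89.78 mol/min.
Outlet amounts (n = n₀ + ν ξ):
  Q: 2707 − 2(89.78) = 2528
  P: 522 − 1(89.78) = 432.2
  R: 0 + 2(89.78) = 179.6
  U: 370.8 (inert)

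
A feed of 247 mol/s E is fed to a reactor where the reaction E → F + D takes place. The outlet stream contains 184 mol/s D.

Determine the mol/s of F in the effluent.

184 mol/s

For D: n = n₀ + 1ξ → 184 = 0 + 1ξ, giving ξ = 184 mol/s.
Outlet amounts (n = n₀ + ν ξ):
  E: 247 − 1(184) = 63
  F: 0 + 1(184) = 184
  D: 0 + 1(184) = 184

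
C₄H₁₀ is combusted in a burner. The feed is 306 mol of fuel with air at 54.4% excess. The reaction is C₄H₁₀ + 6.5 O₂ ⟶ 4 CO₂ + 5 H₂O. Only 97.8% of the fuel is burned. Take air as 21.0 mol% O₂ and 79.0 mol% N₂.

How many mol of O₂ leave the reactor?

1130 mol

Stoichiometric O₂ = 6.5 × 306 = 1989 mol; O₂ fed = 1989 × 1.544 = 3071 mol.
N₂ fed = 3071 × 79/21 = 11550 mol.
Fuel reacted = 0.978 × 306 → ξ = 299.3 mol.
Outlet (n = n₀ + ν ξ):
  C₄H₁₀: 306 − 1(299.3) = 6.732
  O₂: 3071 − 6.5(299.3) = 1126
  N₂: 11550 (inert)
  CO₂: 0 + 4(299.3) = 1197
  H₂O: 0 + 5(299.3) = 1496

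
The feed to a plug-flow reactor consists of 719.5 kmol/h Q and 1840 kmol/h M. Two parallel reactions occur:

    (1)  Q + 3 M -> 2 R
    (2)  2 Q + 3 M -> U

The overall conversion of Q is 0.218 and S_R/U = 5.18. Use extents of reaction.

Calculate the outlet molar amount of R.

Conversion of Q: Q consumed = 0.218 × 719.5 = 156.9 kmol/h = 1ξ₁ + 2ξ₂.
Selectivity: 2ξ₁ / (1ξ₂) = 5.18 → ξ₁ = 2.59 ξ₂.
Substitute: (1·2.59 + 2) ξ₂ = 156.9 → ξ₂ = 34.17 kmol/h, ξ₁ = 88.51 kmol/h.
Outlet amounts (n = n₀ + Σ ν·ξ):
  Q: 719.5 − 1(88.51) − 2(34.17) = 562.6
  M: 1840 − 3(88.51) − 3(34.17) = 1472
  R: 0 + 2(88.51) = 177
  U: 0 + 1(34.17) = 34.17

177 kmol/h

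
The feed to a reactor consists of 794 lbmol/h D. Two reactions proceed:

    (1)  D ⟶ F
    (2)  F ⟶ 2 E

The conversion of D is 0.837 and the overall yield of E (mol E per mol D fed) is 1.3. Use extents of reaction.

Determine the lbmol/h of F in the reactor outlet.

Conversion of D: D consumed = 1ξ₁ = 0.837 × 794 → ξ₁ = 664.6 lbmol/h.
Yield of E: 2ξ₂ / 794 = 1.3 → ξ₂ = 516.1 lbmol/h.
Outlet amounts (n = n₀ + Σ ν·ξ):
  D: 794 − 1(664.6) = 129.4
  F: 0 + 1(664.6) − 1(516.1) = 148.5
  E: 0 + 2(516.1) = 1032

148 lbmol/h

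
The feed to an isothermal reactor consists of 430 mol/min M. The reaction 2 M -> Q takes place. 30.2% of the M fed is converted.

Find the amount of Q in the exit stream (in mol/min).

M reacted = 0.302 × 430 = 129.9 mol/min; ν_M = −2, so ξ = 129.9/2 = 64.93 mol/min.
Outlet amounts (n = n₀ + ν ξ):
  M: 430 − 2(64.93) = 300.1
  Q: 0 + 1(64.93) = 64.93

64.9 mol/min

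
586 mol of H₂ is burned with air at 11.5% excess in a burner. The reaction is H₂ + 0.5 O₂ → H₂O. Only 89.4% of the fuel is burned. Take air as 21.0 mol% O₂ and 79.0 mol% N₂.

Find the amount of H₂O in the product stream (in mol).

524 mol

Stoichiometric O₂ = 0.5 × 586 = 293 mol; O₂ fed = 293 × 1.115 = 326.7 mol.
N₂ fed = 326.7 × 79/21 = 1229 mol.
Fuel reacted = 0.894 × 586 → ξ = 523.9 mol.
Outlet (n = n₀ + ν ξ):
  H₂: 586 − 1(523.9) = 62.12
  O₂: 326.7 − 0.5(523.9) = 64.75
  N₂: 1229 (inert)
  H₂O: 0 + 1(523.9) = 523.9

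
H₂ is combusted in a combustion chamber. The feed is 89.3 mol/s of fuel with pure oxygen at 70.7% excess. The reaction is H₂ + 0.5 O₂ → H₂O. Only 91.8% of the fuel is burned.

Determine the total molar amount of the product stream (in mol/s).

Stoichiometric O₂ = 0.5 × 89.3 = 44.65 mol/s; O₂ fed = 44.65 × 1.707 = 76.22 mol/s.
Fuel reacted = 0.918 × 89.3 → ξ = 81.98 mol/s.
Outlet (n = n₀ + ν ξ):
  H₂: 89.3 − 1(81.98) = 7.323
  O₂: 76.22 − 0.5(81.98) = 35.23
  H₂O: 0 + 1(81.98) = 81.98
Total out = 7.323 + 35.23 + 81.98 = 124.5 mol/s.

125 mol/s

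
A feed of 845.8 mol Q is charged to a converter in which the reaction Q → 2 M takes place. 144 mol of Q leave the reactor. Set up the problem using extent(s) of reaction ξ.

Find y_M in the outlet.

For Q: n = n₀ − 1ξ → 144 = 845.8 − 1ξ, giving ξ = 701.8 mol.
Outlet amounts (n = n₀ + ν ξ):
  Q: 845.8 − 1(701.8) = 144
  M: 0 + 2(701.8) = 1404
Total out = 1548 mol; y_M = 1404 / 1548 = 0.907.

0.907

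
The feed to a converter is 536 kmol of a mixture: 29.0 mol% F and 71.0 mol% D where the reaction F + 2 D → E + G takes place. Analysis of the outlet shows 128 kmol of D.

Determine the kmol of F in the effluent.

29.2 kmol

For D: n = n₀ − 2ξ → 128 = 380.6 − 2ξ, giving ξ = 126.3 kmol.
Outlet amounts (n = n₀ + ν ξ):
  F: 155.4 − 1(126.3) = 29.16
  D: 380.6 − 2(126.3) = 128
  E: 0 + 1(126.3) = 126.3
  G: 0 + 1(126.3) = 126.3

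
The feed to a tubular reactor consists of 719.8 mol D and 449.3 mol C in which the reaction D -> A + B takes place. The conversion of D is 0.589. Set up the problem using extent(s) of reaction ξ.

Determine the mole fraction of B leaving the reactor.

D reacted = 0.589 × 719.8 = 424 mol; ν_D = −1, so ξ = 424/1 = 424 mol.
Outlet amounts (n = n₀ + ν ξ):
  D: 719.8 − 1(424) = 295.8
  A: 0 + 1(424) = 424
  B: 0 + 1(424) = 424
  C: 449.3 (inert)
Total out = 1593 mol; y_B = 424 / 1593 = 0.2661.

0.266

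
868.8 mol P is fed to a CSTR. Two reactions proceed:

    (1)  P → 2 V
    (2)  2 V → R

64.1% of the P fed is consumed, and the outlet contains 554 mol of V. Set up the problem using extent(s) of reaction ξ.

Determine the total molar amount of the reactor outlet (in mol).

1150 mol

Conversion of P: P consumed = 1ξ₁ = 0.641 × 868.8 → ξ₁ = 556.9 mol.
V balance: n_V = 0 + 2ξ₁ − 2ξ₂ = 554 → ξ₂ = (2·556.9 − 554)/2 = 279.9 mol.
Outlet amounts (n = n₀ + Σ ν·ξ):
  P: 868.8 − 1(556.9) = 311.9
  V: 0 + 2(556.9) − 2(279.9) = 554
  R: 0 + 1(279.9) = 279.9
Total out = 311.9 + 554 + 279.9 = 1146 mol.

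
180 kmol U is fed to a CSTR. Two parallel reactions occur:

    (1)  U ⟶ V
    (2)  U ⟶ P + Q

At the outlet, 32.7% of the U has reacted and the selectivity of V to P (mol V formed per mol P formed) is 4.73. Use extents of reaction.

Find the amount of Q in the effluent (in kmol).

10.3 kmol

Conversion of U: U consumed = 0.327 × 180 = 58.86 kmol = 1ξ₁ + 1ξ₂.
Selectivity: 1ξ₁ / (1ξ₂) = 4.73 → ξ₁ = 4.73 ξ₂.
Substitute: (1·4.73 + 1) ξ₂ = 58.86 → ξ₂ = 10.27 kmol, ξ₁ = 48.59 kmol.
Outlet amounts (n = n₀ + Σ ν·ξ):
  U: 180 − 1(48.59) − 1(10.27) = 121.1
  V: 0 + 1(48.59) = 48.59
  P: 0 + 1(10.27) = 10.27
  Q: 0 + 1(10.27) = 10.27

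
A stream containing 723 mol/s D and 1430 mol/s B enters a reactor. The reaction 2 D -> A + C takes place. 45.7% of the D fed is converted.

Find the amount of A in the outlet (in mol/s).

165 mol/s

D reacted = 0.457 × 723 = 330.4 mol/s; ν_D = −2, so ξ = 330.4/2 = 165.2 mol/s.
Outlet amounts (n = n₀ + ν ξ):
  D: 723 − 2(165.2) = 392.6
  A: 0 + 1(165.2) = 165.2
  C: 0 + 1(165.2) = 165.2
  B: 1430 (inert)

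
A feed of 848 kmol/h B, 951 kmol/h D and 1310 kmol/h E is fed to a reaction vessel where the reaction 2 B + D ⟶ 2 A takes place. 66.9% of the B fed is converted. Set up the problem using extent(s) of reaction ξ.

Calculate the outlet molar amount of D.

667 kmol/h

B reacted = 0.669 × 848 = 567.3 kmol/h; ν_B = −2, so ξ = 567.3/2 = 283.7 kmol/h.
Outlet amounts (n = n₀ + ν ξ):
  B: 848 − 2(283.7) = 280.7
  D: 951 − 1(283.7) = 667.3
  A: 0 + 2(283.7) = 567.3
  E: 1310 (inert)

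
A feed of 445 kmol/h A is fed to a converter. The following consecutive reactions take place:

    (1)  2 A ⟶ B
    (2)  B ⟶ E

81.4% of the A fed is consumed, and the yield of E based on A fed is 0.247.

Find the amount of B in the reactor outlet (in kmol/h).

71.2 kmol/h

Conversion of A: A consumed = 2ξ₁ = 0.814 × 445 → ξ₁ = 181.1 kmol/h.
Yield of E: 1ξ₂ / 445 = 0.247 → ξ₂ = 109.9 kmol/h.
Outlet amounts (n = n₀ + Σ ν·ξ):
  A: 445 − 2(181.1) = 82.77
  B: 0 + 1(181.1) − 1(109.9) = 71.2
  E: 0 + 1(109.9) = 109.9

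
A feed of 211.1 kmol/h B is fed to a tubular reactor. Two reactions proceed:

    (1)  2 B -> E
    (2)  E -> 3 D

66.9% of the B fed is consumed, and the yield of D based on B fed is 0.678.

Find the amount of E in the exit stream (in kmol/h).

22.9 kmol/h

Conversion of B: B consumed = 2ξ₁ = 0.669 × 211.1 → ξ₁ = 70.61 kmol/h.
Yield of D: 3ξ₂ / 211.1 = 0.678 → ξ₂ = 47.71 kmol/h.
Outlet amounts (n = n₀ + Σ ν·ξ):
  B: 211.1 − 2(70.61) = 69.87
  E: 0 + 1(70.61) − 1(47.71) = 22.9
  D: 0 + 3(47.71) = 143.1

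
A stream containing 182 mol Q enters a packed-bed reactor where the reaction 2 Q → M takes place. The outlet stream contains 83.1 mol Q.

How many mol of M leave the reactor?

49.5 mol

For Q: n = n₀ − 2ξ → 83.1 = 182 − 2ξ, giving ξ = 49.45 mol.
Outlet amounts (n = n₀ + ν ξ):
  Q: 182 − 2(49.45) = 83.1
  M: 0 + 1(49.45) = 49.45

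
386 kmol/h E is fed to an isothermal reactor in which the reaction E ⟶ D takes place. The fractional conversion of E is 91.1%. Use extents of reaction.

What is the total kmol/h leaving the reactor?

E reacted = 0.911 × 386 = 351.6 kmol/h; ν_E = −1, so ξ = 351.6/1 = 351.6 kmol/h.
Outlet amounts (n = n₀ + ν ξ):
  E: 386 − 1(351.6) = 34.35
  D: 0 + 1(351.6) = 351.6
Total out = 34.35 + 351.6 = 386 kmol/h.

386 kmol/h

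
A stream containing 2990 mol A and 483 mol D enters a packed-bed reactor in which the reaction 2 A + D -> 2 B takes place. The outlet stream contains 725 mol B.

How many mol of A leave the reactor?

For B: n = n₀ + 2ξ → 725 = 0 + 2ξ, giving ξ = 362.5 mol.
Outlet amounts (n = n₀ + ν ξ):
  A: 2990 − 2(362.5) = 2265
  D: 483 − 1(362.5) = 120.5
  B: 0 + 2(362.5) = 725

2260 mol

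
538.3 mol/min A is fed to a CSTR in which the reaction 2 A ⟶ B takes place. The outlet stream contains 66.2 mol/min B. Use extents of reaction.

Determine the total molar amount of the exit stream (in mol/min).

472 mol/min

For B: n = n₀ + 1ξ → 66.2 = 0 + 1ξ, giving ξ = 66.2 mol/min.
Outlet amounts (n = n₀ + ν ξ):
  A: 538.3 − 2(66.2) = 405.9
  B: 0 + 1(66.2) = 66.2
Total out = 405.9 + 66.2 = 472.1 mol/min.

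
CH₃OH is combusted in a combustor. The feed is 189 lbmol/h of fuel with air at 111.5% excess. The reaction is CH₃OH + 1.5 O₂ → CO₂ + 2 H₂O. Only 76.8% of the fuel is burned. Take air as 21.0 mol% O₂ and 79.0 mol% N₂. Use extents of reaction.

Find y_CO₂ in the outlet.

Stoichiometric O₂ = 1.5 × 189 = 283.5 lbmol/h; O₂ fed = 283.5 × 2.115 = 599.6 lbmol/h.
N₂ fed = 599.6 × 79/21 = 2256 lbmol/h.
Fuel reacted = 0.768 × 189 → ξ = 145.2 lbmol/h.
Outlet (n = n₀ + ν ξ):
  CH₃OH: 189 − 1(145.2) = 43.85
  O₂: 599.6 − 1.5(145.2) = 381.9
  N₂: 2256 (inert)
  CO₂: 0 + 1(145.2) = 145.2
  H₂O: 0 + 2(145.2) = 290.3
Total out = 3117 lbmol/h; y_CO₂ = 145.2 / 3117 = 0.04657.

0.0466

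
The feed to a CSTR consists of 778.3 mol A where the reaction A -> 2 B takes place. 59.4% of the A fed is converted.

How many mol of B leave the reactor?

A reacted = 0.594 × 778.3 = 462.3 mol; ν_A = −1, so ξ = 462.3/1 = 462.3 mol.
Outlet amounts (n = n₀ + ν ξ):
  A: 778.3 − 1(462.3) = 316
  B: 0 + 2(462.3) = 924.6

925 mol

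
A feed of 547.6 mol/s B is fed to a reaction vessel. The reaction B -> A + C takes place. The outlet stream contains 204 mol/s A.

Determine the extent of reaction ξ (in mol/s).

ξ = 204 mol/s

For A: n = n₀ + 1ξ → 204 = 0 + 1ξ, giving ξ = 204 mol/s.
Outlet amounts (n = n₀ + ν ξ):
  B: 547.6 − 1(204) = 343.6
  A: 0 + 1(204) = 204
  C: 0 + 1(204) = 204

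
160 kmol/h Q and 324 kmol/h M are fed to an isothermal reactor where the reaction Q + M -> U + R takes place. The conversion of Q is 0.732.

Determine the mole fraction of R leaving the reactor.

0.242

Q reacted = 0.732 × 160 = 117.1 kmol/h; ν_Q = −1, so ξ = 117.1/1 = 117.1 kmol/h.
Outlet amounts (n = n₀ + ν ξ):
  Q: 160 − 1(117.1) = 42.88
  M: 324 − 1(117.1) = 206.9
  U: 0 + 1(117.1) = 117.1
  R: 0 + 1(117.1) = 117.1
Total out = 484 kmol/h; y_R = 117.1 / 484 = 0.242.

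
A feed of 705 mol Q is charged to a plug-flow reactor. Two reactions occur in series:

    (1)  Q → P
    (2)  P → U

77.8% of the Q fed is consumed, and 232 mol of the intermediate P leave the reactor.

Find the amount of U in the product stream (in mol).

Conversion of Q: Q consumed = 1ξ₁ = 0.778 × 705 → ξ₁ = 548.5 mol.
P balance: n_P = 0 + 1ξ₁ − 1ξ₂ = 232 → ξ₂ = (1·548.5 − 232)/1 = 316.5 mol.
Outlet amounts (n = n₀ + Σ ν·ξ):
  Q: 705 − 1(548.5) = 156.5
  P: 0 + 1(548.5) − 1(316.5) = 232
  U: 0 + 1(316.5) = 316.5

316 mol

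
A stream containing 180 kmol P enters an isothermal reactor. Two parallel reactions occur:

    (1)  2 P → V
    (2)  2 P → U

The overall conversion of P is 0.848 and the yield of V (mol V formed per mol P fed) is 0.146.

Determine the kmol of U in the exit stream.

Yield of V: 1ξ₁ / 180 = 0.146 → ξ₁ = 26.28 kmol.
Conversion of P: 2ξ₁ + 2ξ₂ = 0.848 × 180 = 152.6 → ξ₂ = 50.04 kmol.
Outlet amounts (n = n₀ + Σ ν·ξ):
  P: 180 − 2(26.28) − 2(50.04) = 27.36
  V: 0 + 1(26.28) = 26.28
  U: 0 + 1(50.04) = 50.04

50 kmol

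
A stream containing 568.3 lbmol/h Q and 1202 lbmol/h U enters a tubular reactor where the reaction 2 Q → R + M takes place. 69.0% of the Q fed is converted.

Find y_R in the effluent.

0.111

Q reacted = 0.69 × 568.3 = 392.1 lbmol/h; ν_Q = −2, so ξ = 392.1/2 = 196.1 lbmol/h.
Outlet amounts (n = n₀ + ν ξ):
  Q: 568.3 − 2(196.1) = 176.2
  R: 0 + 1(196.1) = 196.1
  M: 0 + 1(196.1) = 196.1
  U: 1202 (inert)
Total out = 1770 lbmol/h; y_R = 196.1 / 1770 = 0.1108.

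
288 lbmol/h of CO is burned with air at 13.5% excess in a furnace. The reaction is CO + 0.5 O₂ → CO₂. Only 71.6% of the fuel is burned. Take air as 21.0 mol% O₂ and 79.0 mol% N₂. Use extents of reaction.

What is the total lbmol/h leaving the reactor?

963 lbmol/h

Stoichiometric O₂ = 0.5 × 288 = 144 lbmol/h; O₂ fed = 144 × 1.135 = 163.4 lbmol/h.
N₂ fed = 163.4 × 79/21 = 614.8 lbmol/h.
Fuel reacted = 0.716 × 288 → ξ = 206.2 lbmol/h.
Outlet (n = n₀ + ν ξ):
  CO: 288 − 1(206.2) = 81.79
  O₂: 163.4 − 0.5(206.2) = 60.34
  N₂: 614.8 (inert)
  CO₂: 0 + 1(206.2) = 206.2
Total out = 81.79 + 60.34 + 614.8 + 206.2 = 963.2 lbmol/h.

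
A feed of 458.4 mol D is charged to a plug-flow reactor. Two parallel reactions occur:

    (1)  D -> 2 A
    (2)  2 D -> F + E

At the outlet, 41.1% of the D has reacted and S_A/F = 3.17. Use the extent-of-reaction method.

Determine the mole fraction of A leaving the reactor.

Conversion of D: D consumed = 0.411 × 458.4 = 188.4 mol = 1ξ₁ + 2ξ₂.
Selectivity: 2ξ₁ / (1ξ₂) = 3.17 → ξ₁ = 1.585 ξ₂.
Substitute: (1·1.585 + 2) ξ₂ = 188.4 → ξ₂ = 52.55 mol, ξ₁ = 83.3 mol.
Outlet amounts (n = n₀ + Σ ν·ξ):
  D: 458.4 − 1(83.3) − 2(52.55) = 270
  A: 0 + 2(83.3) = 166.6
  F: 0 + 1(52.55) = 52.55
  E: 0 + 1(52.55) = 52.55
Total out = 541.7 mol; y_A = 166.6 / 541.7 = 0.3075.

0.308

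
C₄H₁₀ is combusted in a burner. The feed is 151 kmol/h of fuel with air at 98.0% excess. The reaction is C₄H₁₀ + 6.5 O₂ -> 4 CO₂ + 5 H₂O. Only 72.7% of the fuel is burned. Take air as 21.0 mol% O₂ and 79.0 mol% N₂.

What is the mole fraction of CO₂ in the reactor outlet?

Stoichiometric O₂ = 6.5 × 151 = 981.5 kmol/h; O₂ fed = 981.5 × 1.980 = 1943 kmol/h.
N₂ fed = 1943 × 79/21 = 7311 kmol/h.
Fuel reacted = 0.727 × 151 → ξ = 109.8 kmol/h.
Outlet (n = n₀ + ν ξ):
  C₄H₁₀: 151 − 1(109.8) = 41.22
  O₂: 1943 − 6.5(109.8) = 1230
  N₂: 7311 (inert)
  CO₂: 0 + 4(109.8) = 439.1
  H₂O: 0 + 5(109.8) = 548.9
Total out = 9570 kmol/h; y_CO₂ = 439.1 / 9570 = 0.04588.

0.0459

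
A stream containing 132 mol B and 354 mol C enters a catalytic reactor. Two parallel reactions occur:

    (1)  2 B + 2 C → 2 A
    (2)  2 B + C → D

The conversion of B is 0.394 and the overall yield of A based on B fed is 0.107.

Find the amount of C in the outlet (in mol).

Yield of A: 2ξ₁ / 132 = 0.107 → ξ₁ = 7.062 mol.
Conversion of B: 2ξ₁ + 2ξ₂ = 0.394 × 132 = 52.01 → ξ₂ = 18.94 mol.
Outlet amounts (n = n₀ + Σ ν·ξ):
  B: 132 − 2(7.062) − 2(18.94) = 79.99
  C: 354 − 2(7.062) − 1(18.94) = 320.9
  A: 0 + 2(7.062) = 14.12
  D: 0 + 1(18.94) = 18.94

321 mol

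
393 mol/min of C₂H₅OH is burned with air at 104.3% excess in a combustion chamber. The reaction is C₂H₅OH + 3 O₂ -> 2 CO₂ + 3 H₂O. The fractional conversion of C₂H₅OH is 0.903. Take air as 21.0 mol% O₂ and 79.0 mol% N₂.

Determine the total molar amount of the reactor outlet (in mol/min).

12200 mol/min

Stoichiometric O₂ = 3 × 393 = 1179 mol/min; O₂ fed = 1179 × 2.043 = 2409 mol/min.
N₂ fed = 2409 × 79/21 = 9061 mol/min.
Fuel reacted = 0.903 × 393 → ξ = 354.9 mol/min.
Outlet (n = n₀ + ν ξ):
  C₂H₅OH: 393 − 1(354.9) = 38.12
  O₂: 2409 − 3(354.9) = 1344
  N₂: 9061 (inert)
  CO₂: 0 + 2(354.9) = 709.8
  H₂O: 0 + 3(354.9) = 1065
Total out = 38.12 + 1344 + 9061 + 709.8 + 1065 = 12220 mol/min.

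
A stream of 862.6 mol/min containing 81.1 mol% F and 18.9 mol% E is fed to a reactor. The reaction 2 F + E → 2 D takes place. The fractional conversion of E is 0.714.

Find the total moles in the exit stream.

746 mol/min

E reacted = 0.714 × 163 = 116.4 mol/min; ν_E = −1, so ξ = 116.4/1 = 116.4 mol/min.
Outlet amounts (n = n₀ + ν ξ):
  F: 699.6 − 2(116.4) = 466.8
  E: 163 − 1(116.4) = 46.63
  D: 0 + 2(116.4) = 232.8
Total out = 466.8 + 46.63 + 232.8 = 746.2 mol/min.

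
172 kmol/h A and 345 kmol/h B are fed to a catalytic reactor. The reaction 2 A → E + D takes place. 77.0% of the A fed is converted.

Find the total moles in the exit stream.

A reacted = 0.77 × 172 = 132.4 kmol/h; ν_A = −2, so ξ = 132.4/2 = 66.22 kmol/h.
Outlet amounts (n = n₀ + ν ξ):
  A: 172 − 2(66.22) = 39.56
  E: 0 + 1(66.22) = 66.22
  D: 0 + 1(66.22) = 66.22
  B: 345 (inert)
Total out = 39.56 + 66.22 + 66.22 + 345 = 517 kmol/h.

517 kmol/h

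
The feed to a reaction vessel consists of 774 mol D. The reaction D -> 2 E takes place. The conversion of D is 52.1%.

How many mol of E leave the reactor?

D reacted = 0.521 × 774 = 403.3 mol; ν_D = −1, so ξ = 403.3/1 = 403.3 mol.
Outlet amounts (n = n₀ + ν ξ):
  D: 774 − 1(403.3) = 370.7
  E: 0 + 2(403.3) = 806.5

807 mol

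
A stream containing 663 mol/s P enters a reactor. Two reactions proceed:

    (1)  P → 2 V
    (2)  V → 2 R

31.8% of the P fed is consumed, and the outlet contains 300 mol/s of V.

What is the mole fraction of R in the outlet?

Conversion of P: P consumed = 1ξ₁ = 0.318 × 663 → ξ₁ = 210.8 mol/s.
V balance: n_V = 0 + 2ξ₁ − 1ξ₂ = 300 → ξ₂ = (2·210.8 − 300)/1 = 121.7 mol/s.
Outlet amounts (n = n₀ + Σ ν·ξ):
  P: 663 − 1(210.8) = 452.2
  V: 0 + 2(210.8) − 1(121.7) = 300
  R: 0 + 2(121.7) = 243.3
Total out = 995.5 mol/s; y_R = 243.3 / 995.5 = 0.2444.

0.244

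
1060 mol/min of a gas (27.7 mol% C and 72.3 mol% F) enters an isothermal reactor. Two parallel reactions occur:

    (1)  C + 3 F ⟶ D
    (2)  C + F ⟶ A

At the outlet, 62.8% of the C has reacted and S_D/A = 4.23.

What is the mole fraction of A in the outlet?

Conversion of C: C consumed = 0.628 × 293.6 = 184.4 mol/min = 1ξ₁ + 1ξ₂.
Selectivity: 1ξ₁ / (1ξ₂) = 4.23 → ξ₁ = 4.23 ξ₂.
Substitute: (1·4.23 + 1) ξ₂ = 184.4 → ξ₂ = 35.26 mol/min, ξ₁ = 149.1 mol/min.
Outlet amounts (n = n₀ + Σ ν·ξ):
  C: 293.6 − 1(149.1) − 1(35.26) = 109.2
  F: 766.4 − 3(149.1) − 1(35.26) = 283.7
  D: 0 + 1(149.1) = 149.1
  A: 0 + 1(35.26) = 35.26
Total out = 577.3 mol/min; y_A = 35.26 / 577.3 = 0.06107.

0.0611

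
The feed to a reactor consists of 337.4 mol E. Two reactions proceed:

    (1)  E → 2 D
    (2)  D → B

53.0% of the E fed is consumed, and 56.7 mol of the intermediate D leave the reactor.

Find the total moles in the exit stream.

516 mol

Conversion of E: E consumed = 1ξ₁ = 0.53 × 337.4 → ξ₁ = 178.8 mol.
D balance: n_D = 0 + 2ξ₁ − 1ξ₂ = 56.7 → ξ₂ = (2·178.8 − 56.7)/1 = 300.9 mol.
Outlet amounts (n = n₀ + Σ ν·ξ):
  E: 337.4 − 1(178.8) = 158.6
  D: 0 + 2(178.8) − 1(300.9) = 56.7
  B: 0 + 1(300.9) = 300.9
Total out = 158.6 + 56.7 + 300.9 = 516.2 mol.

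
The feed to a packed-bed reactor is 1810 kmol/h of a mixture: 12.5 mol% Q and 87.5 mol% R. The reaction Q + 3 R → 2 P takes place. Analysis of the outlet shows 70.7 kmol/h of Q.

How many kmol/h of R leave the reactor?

1120 kmol/h

For Q: n = n₀ − 1ξ → 70.7 = 226.2 − 1ξ, giving ξ = 155.6 kmol/h.
Outlet amounts (n = n₀ + ν ξ):
  Q: 226.2 − 1(155.6) = 70.7
  R: 1584 − 3(155.6) = 1117
  P: 0 + 2(155.6) = 311.1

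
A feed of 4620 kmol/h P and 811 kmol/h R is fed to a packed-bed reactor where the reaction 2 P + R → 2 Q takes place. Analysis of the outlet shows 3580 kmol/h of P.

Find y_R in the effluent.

For P: n = n₀ − 2ξ → 3580 = 4620 − 2ξ, giving ξ = 520 kmol/h.
Outlet amounts (n = n₀ + ν ξ):
  P: 4620 − 2(520) = 3580
  R: 811 − 1(520) = 291
  Q: 0 + 2(520) = 1040
Total out = 4911 kmol/h; y_R = 291 / 4911 = 0.05925.

0.0593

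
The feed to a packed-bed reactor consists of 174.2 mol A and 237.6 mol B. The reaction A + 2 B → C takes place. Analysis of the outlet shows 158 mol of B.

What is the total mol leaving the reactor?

For B: n = n₀ − 2ξ → 158 = 237.6 − 2ξ, giving ξ = 39.8 mol.
Outlet amounts (n = n₀ + ν ξ):
  A: 174.2 − 1(39.8) = 134.4
  B: 237.6 − 2(39.8) = 158
  C: 0 + 1(39.8) = 39.8
Total out = 134.4 + 158 + 39.8 = 332.2 mol.

332 mol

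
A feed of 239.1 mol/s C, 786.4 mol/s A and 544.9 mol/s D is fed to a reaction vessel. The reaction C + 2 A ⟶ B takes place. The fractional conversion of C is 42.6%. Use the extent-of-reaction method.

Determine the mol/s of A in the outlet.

C reacted = 0.426 × 239.1 = 101.9 mol/s; ν_C = −1, so ξ = 101.9/1 = 101.9 mol/s.
Outlet amounts (n = n₀ + ν ξ):
  C: 239.1 − 1(101.9) = 137.2
  A: 786.4 − 2(101.9) = 582.7
  B: 0 + 1(101.9) = 101.9
  D: 544.9 (inert)

583 mol/s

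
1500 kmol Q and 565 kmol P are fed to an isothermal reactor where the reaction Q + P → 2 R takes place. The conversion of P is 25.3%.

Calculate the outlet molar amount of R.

P reacted = 0.253 × 565 = 142.9 kmol; ν_P = −1, so ξ = 142.9/1 = 142.9 kmol.
Outlet amounts (n = n₀ + ν ξ):
  Q: 1500 − 1(142.9) = 1357
  P: 565 − 1(142.9) = 422.1
  R: 0 + 2(142.9) = 285.9

286 kmol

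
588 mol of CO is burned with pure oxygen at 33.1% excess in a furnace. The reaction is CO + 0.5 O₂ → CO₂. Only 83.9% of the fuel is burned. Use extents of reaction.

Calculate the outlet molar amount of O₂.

Stoichiometric O₂ = 0.5 × 588 = 294 mol; O₂ fed = 294 × 1.331 = 391.3 mol.
Fuel reacted = 0.839 × 588 → ξ = 493.3 mol.
Outlet (n = n₀ + ν ξ):
  CO: 588 − 1(493.3) = 94.67
  O₂: 391.3 − 0.5(493.3) = 144.6
  CO₂: 0 + 1(493.3) = 493.3

145 mol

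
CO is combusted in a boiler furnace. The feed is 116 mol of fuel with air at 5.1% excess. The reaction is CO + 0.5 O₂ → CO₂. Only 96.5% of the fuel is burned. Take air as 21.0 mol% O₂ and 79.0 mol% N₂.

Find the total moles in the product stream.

Stoichiometric O₂ = 0.5 × 116 = 58 mol; O₂ fed = 58 × 1.051 = 60.96 mol.
N₂ fed = 60.96 × 79/21 = 229.3 mol.
Fuel reacted = 0.965 × 116 → ξ = 111.9 mol.
Outlet (n = n₀ + ν ξ):
  CO: 116 − 1(111.9) = 4.06
  O₂: 60.96 − 0.5(111.9) = 4.988
  N₂: 229.3 (inert)
  CO₂: 0 + 1(111.9) = 111.9
Total out = 4.06 + 4.988 + 229.3 + 111.9 = 350.3 mol.

350 mol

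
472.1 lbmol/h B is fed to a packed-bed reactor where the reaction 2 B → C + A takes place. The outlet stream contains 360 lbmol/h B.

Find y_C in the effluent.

0.119

For B: n = n₀ − 2ξ → 360 = 472.1 − 2ξ, giving ξ = 56.05 lbmol/h.
Outlet amounts (n = n₀ + ν ξ):
  B: 472.1 − 2(56.05) = 360
  C: 0 + 1(56.05) = 56.05
  A: 0 + 1(56.05) = 56.05
Total out = 472.1 lbmol/h; y_C = 56.05 / 472.1 = 0.1187.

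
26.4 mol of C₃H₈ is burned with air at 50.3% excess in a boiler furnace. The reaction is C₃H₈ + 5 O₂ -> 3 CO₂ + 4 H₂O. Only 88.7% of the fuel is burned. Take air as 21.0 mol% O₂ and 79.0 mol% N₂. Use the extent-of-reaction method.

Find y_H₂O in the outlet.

0.0942

Stoichiometric O₂ = 5 × 26.4 = 132 mol; O₂ fed = 132 × 1.503 = 198.4 mol.
N₂ fed = 198.4 × 79/21 = 746.3 mol.
Fuel reacted = 0.887 × 26.4 → ξ = 23.42 mol.
Outlet (n = n₀ + ν ξ):
  C₃H₈: 26.4 − 1(23.42) = 2.983
  O₂: 198.4 − 5(23.42) = 81.31
  N₂: 746.3 (inert)
  CO₂: 0 + 3(23.42) = 70.25
  H₂O: 0 + 4(23.42) = 93.67
Total out = 994.6 mol; y_H₂O = 93.67 / 994.6 = 0.09418.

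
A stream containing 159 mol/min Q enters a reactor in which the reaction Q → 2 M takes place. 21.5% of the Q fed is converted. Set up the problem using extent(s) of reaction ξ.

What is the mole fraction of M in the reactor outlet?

Q reacted = 0.215 × 159 = 34.19 mol/min; ν_Q = −1, so ξ = 34.19/1 = 34.19 mol/min.
Outlet amounts (n = n₀ + ν ξ):
  Q: 159 − 1(34.19) = 124.8
  M: 0 + 2(34.19) = 68.37
Total out = 193.2 mol/min; y_M = 68.37 / 193.2 = 0.3539.

0.354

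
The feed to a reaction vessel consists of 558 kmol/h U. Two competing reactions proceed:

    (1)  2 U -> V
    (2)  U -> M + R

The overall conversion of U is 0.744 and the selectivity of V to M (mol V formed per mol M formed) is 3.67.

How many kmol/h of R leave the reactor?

Conversion of U: U consumed = 0.744 × 558 = 415.2 kmol/h = 2ξ₁ + 1ξ₂.
Selectivity: 1ξ₁ / (1ξ₂) = 3.67 → ξ₁ = 3.67 ξ₂.
Substitute: (2·3.67 + 1) ξ₂ = 415.2 → ξ₂ = 49.78 kmol/h, ξ₁ = 182.7 kmol/h.
Outlet amounts (n = n₀ + Σ ν·ξ):
  U: 558 − 2(182.7) − 1(49.78) = 142.8
  V: 0 + 1(182.7) = 182.7
  M: 0 + 1(49.78) = 49.78
  R: 0 + 1(49.78) = 49.78

49.8 kmol/h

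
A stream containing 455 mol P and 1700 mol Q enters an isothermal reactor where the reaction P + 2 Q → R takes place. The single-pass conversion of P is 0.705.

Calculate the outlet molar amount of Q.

P reacted = 0.705 × 455 = 320.8 mol; ν_P = −1, so ξ = 320.8/1 = 320.8 mol.
Outlet amounts (n = n₀ + ν ξ):
  P: 455 − 1(320.8) = 134.2
  Q: 1700 − 2(320.8) = 1058
  R: 0 + 1(320.8) = 320.8

1060 mol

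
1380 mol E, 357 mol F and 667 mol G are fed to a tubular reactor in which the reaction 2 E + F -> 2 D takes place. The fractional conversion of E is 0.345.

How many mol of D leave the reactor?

E reacted = 0.345 × 1380 = 476.1 mol; ν_E = −2, so ξ = 476.1/2 = 238 mol.
Outlet amounts (n = n₀ + ν ξ):
  E: 1380 − 2(238) = 903.9
  F: 357 − 1(238) = 119
  D: 0 + 2(238) = 476.1
  G: 667 (inert)

476 mol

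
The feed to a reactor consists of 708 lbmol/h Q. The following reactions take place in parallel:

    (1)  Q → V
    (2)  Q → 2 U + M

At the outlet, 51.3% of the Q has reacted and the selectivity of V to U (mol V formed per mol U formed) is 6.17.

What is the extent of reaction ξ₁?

ξ₁ = 336 lbmol/h

Conversion of Q: Q consumed = 0.513 × 708 = 363.2 lbmol/h = 1ξ₁ + 1ξ₂.
Selectivity: 1ξ₁ / (2ξ₂) = 6.17 → ξ₁ = 12.34 ξ₂.
Substitute: (1·12.34 + 1) ξ₂ = 363.2 → ξ₂ = 27.23 lbmol/h, ξ₁ = 336 lbmol/h.
Outlet amounts (n = n₀ + Σ ν·ξ):
  Q: 708 − 1(336) − 1(27.23) = 344.8
  V: 0 + 1(336) = 336
  U: 0 + 2(27.23) = 54.45
  M: 0 + 1(27.23) = 27.23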